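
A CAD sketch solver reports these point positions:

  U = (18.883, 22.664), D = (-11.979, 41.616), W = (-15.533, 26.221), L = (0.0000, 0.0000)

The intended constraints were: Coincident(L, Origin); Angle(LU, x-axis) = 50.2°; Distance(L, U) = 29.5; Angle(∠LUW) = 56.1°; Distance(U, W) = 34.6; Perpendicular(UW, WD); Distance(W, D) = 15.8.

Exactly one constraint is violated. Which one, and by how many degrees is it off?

Perpendicular(UW, WD) — off by 7.10°.

L = (0.00, 0.00) ✓; LU at 50.20° ✓; |LU| = 29.50 ✓; ∠LUW = 56.10° ✓; |UW| = 34.60 ✓; ∠(UW, WD) = 97.10° ✗; |WD| = 15.80 ✓.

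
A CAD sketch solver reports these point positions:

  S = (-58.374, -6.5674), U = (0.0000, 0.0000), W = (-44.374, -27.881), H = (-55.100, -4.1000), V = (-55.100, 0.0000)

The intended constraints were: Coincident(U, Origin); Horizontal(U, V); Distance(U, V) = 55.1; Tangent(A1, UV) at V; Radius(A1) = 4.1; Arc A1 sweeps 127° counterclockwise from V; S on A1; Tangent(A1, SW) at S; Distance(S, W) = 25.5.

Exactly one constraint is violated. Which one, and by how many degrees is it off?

Tangent(A1, SW) at S — off by 3.70°.

U = (0.00, 0.00) ✓; U.y = 0.00, V.y = 0.00 ✓; |UV| = 55.10 ✓; ∠(HV, VU) = 90.00° ✓; |HV| = 4.100 ✓; bearing(H→S) − bearing(H→V) = 127.0° ✓; |HS| = 4.100 ✓; ∠(HS, SW) = 93.70° ✗; |SW| = 25.50 ✓.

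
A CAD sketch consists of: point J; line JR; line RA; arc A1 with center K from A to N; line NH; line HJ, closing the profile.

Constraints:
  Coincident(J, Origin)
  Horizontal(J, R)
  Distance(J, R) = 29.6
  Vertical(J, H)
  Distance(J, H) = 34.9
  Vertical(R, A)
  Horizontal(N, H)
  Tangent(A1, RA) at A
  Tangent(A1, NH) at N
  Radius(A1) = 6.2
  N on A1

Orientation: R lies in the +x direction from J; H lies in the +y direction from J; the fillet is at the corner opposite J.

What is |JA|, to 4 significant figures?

41.23

The virtual corner opposite J is at (29.60, 34.90). A1 meets RA tangentially, so KA is at right angles to RA and the tangent condition forces KN to be normal to NH, with radius 6.2, so the center K sits 6.2 in from both sides at K = (23.40, 28.70). That places the tangent points at A = (29.60, 28.70) on RA and N = (23.40, 34.90) on NH. Then |JA| = |A − J| = 41.23.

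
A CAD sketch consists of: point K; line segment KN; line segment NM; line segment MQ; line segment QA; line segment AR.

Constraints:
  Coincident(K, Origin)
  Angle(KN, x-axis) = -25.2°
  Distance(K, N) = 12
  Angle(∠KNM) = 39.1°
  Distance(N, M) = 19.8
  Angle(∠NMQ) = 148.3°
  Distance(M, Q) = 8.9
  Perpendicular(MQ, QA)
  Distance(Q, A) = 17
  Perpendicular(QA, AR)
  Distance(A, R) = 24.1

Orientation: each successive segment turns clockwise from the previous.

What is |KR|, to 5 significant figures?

11.430

The perpendicularity gives QA at right angles to MQ, so QA runs at 72.200°; with |QA| = 17.0, A = (-11.639, 9.0410). The perpendicularity gives AR at right angles to QA, so AR runs at -17.800°; with |AR| = 24.1, R = (11.307, 1.6738). Then |KR| = |R − K| = 11.430.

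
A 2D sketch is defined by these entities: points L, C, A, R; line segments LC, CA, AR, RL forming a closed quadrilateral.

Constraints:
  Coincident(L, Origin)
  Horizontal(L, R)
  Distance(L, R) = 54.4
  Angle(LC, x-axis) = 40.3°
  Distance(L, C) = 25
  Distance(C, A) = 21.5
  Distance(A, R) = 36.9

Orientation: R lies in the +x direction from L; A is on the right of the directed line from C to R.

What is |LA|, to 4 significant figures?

18.65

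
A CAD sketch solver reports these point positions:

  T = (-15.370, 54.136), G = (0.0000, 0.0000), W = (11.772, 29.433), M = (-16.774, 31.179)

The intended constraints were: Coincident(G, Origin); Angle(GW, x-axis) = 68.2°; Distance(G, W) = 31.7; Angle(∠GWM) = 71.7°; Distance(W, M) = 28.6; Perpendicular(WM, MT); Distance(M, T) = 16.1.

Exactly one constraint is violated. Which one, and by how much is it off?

Distance(M, T) = 16.1 — off by 6.90.

G = (0.00, 0.00) ✓; GW at 68.20° ✓; |GW| = 31.70 ✓; ∠GWM = 71.70° ✓; |WM| = 28.60 ✓; ∠(WM, MT) = 90.00° ✓; |MT| = 23.00 ✗.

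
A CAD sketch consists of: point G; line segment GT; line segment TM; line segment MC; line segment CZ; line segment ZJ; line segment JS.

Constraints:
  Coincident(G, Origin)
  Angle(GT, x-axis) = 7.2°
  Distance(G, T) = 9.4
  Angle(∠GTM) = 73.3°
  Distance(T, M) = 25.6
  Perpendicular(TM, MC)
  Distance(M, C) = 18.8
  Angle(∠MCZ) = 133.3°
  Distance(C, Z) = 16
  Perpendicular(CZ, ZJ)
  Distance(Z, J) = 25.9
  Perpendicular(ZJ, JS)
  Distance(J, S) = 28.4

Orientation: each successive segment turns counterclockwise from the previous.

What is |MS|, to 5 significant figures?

12.228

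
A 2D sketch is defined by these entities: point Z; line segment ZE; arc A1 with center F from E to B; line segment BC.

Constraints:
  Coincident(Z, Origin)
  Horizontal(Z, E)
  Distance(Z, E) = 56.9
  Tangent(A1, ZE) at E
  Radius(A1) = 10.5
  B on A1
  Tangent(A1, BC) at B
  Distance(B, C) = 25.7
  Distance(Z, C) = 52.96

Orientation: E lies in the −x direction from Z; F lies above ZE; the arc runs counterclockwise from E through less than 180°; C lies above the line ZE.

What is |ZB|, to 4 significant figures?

47.37

Checks: Z = (0.00, 0.00) ✓; |FB| = 10.50 ✓; ∠(FB, BC) = 90.00° ✓; |BC| = 25.70 ✓; |ZC| = 52.96 ✓.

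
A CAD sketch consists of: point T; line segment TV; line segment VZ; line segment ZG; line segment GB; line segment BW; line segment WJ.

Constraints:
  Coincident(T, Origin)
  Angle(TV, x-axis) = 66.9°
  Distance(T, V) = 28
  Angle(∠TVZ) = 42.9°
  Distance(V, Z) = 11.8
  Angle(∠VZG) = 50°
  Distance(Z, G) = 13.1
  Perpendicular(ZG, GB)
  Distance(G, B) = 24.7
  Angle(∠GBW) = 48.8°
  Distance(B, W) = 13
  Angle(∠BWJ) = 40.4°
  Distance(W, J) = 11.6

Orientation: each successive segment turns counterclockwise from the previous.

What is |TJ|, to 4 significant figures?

35.72

∠GBW = 48.8° gives BW at -164.8° from the x-axis; with |BW| = 13.0, W = (10.26, 34.00). ∠BWJ = 40.4° gives WJ at -25.20° from the x-axis; with |WJ| = 11.6, J = (20.76, 29.07). Then |TJ| = |J − T| = 35.72.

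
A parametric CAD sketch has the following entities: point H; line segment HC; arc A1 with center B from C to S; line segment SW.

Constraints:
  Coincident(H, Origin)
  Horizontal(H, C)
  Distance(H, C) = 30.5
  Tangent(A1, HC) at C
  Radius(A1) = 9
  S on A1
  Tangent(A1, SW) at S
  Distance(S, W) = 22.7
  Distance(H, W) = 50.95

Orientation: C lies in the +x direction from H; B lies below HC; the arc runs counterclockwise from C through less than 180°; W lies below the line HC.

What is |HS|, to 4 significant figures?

28.57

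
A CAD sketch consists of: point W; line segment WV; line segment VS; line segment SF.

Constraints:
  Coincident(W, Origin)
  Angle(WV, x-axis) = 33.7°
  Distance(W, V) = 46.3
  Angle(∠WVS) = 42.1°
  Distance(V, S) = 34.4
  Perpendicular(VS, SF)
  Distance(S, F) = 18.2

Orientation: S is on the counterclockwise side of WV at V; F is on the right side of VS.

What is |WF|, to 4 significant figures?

49.24

∠WVS = 42.1°, so VS runs at 33.7° + (180° − 42.1°) = 171.6° from the x-axis; with |VS| = 34.4, S = V + 34.4·(cos 171.6°, sin 171.6°) = (4.489, 30.71). VS is perpendicular to SF; with |SF| = 18.2 on the right of VS, F = S + 18.2·(0.1461, 0.9893) = (7.147, 48.72). Then |WF| = |F − W| = 49.24.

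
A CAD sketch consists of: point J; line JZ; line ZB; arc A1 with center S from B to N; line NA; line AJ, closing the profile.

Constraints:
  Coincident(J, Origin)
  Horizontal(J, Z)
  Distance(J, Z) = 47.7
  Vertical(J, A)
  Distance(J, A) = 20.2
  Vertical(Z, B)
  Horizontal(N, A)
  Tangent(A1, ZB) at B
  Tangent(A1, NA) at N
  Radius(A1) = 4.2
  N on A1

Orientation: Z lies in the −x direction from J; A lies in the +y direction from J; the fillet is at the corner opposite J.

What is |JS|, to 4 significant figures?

46.35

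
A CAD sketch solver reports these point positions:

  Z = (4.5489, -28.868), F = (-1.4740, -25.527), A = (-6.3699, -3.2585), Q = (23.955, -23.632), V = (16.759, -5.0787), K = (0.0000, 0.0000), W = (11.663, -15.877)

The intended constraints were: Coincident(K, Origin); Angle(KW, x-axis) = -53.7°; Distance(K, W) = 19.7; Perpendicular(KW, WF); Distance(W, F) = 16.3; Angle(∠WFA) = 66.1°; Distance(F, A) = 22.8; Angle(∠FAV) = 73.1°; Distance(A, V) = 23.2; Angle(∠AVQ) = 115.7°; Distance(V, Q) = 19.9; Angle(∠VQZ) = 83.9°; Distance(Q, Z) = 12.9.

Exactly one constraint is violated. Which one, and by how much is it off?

Distance(Q, Z) = 12.9 — off by 7.20.

K = (0.00, 0.00) ✓; KW at -53.70° ✓; |KW| = 19.70 ✓; ∠(KW, WF) = 90.00° ✓; |WF| = 16.30 ✓; ∠WFA = 66.10° ✓; |FA| = 22.80 ✓; ∠FAV = 73.10° ✓; |AV| = 23.20 ✓; ∠AVQ = 115.7° ✓; |VQ| = 19.90 ✓; ∠VQZ = 83.90° ✓; |QZ| = 20.10 ✗.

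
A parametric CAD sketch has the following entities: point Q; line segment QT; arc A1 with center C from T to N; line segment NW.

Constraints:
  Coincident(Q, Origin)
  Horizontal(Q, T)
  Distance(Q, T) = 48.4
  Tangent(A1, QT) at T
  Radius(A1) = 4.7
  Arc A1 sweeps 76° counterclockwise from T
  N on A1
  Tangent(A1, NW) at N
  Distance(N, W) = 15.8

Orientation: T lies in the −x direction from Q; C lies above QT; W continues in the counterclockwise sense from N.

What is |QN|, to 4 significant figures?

43.98

Q is at the origin; QT is horizontal with |QT| = 48.4 and T on the −x side, so T = (-48.40, 0.000). The tangent condition forces CT to be normal to QT, so C = T + (0, 4.7) = (-48.40, 4.700). On A1, T sits at bearing -90° from C; a 76° counterclockwise sweep puts N at bearing -14°, so N = C + 4.7·(cos -14°, sin -14°) = (-43.84, 3.563). Then |QN| = |N − Q| = 43.98.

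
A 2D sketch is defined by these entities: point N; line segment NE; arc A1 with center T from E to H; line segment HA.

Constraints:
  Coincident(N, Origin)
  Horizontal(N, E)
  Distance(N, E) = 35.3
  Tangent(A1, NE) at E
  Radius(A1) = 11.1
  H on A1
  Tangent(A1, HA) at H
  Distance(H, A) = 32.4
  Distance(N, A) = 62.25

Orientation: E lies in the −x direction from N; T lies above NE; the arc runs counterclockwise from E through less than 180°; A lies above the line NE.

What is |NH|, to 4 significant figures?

31.17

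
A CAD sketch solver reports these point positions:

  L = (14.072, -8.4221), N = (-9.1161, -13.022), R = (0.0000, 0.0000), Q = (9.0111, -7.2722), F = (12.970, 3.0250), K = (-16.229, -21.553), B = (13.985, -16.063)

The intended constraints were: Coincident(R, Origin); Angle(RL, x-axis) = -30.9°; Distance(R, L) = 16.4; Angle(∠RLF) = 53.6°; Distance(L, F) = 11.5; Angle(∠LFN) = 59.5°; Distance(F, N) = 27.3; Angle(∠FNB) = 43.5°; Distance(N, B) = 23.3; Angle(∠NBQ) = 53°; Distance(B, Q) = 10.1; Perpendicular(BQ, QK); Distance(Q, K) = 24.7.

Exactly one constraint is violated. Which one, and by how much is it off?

Distance(Q, K) = 24.7 — off by 4.30.

R = (0.00, 0.00) ✓; RL at -30.90° ✓; |RL| = 16.40 ✓; ∠RLF = 53.60° ✓; |LF| = 11.50 ✓; ∠LFN = 59.50° ✓; |FN| = 27.30 ✓; ∠FNB = 43.50° ✓; |NB| = 23.30 ✓; ∠NBQ = 53.00° ✓; |BQ| = 10.10 ✓; ∠(BQ, QK) = 90.00° ✓; |QK| = 29.00 ✗.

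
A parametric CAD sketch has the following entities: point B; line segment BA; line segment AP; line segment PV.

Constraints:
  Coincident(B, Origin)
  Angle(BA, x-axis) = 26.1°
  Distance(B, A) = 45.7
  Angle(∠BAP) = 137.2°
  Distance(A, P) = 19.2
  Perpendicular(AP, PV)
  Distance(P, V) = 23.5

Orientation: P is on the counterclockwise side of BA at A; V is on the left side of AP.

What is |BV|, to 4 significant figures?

53.27

B is at the origin; BA runs at 26.1° with length 45.7, so A = 45.7·(cos 26.1°, sin 26.1°) = (41.04, 20.11). ∠BAP = 137.2°, so AP runs at 26.1° + (180° − 137.2°) = 68.90° from the x-axis; with |AP| = 19.2, P = A + 19.2·(cos 68.90°, sin 68.90°) = (47.95, 38.02). The perpendicularity gives PV at right angles to AP; with |PV| = 23.5 on the left of AP, V = P + 23.5·(-0.9330, 0.3600) = (26.03, 46.48). Then |BV| = |V − B| = 53.27.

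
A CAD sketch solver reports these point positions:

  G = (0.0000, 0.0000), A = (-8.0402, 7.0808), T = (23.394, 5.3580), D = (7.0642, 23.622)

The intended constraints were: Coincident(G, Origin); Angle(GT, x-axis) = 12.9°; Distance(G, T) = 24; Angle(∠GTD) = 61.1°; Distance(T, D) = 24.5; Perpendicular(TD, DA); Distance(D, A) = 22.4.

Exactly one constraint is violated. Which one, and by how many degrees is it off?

Perpendicular(TD, DA) — off by 5.80°.

G = (0.00, 0.00) ✓; GT at 12.90° ✓; |GT| = 24.00 ✓; ∠GTD = 61.10° ✓; |TD| = 24.50 ✓; ∠(TD, DA) = 95.80° ✗; |DA| = 22.40 ✓.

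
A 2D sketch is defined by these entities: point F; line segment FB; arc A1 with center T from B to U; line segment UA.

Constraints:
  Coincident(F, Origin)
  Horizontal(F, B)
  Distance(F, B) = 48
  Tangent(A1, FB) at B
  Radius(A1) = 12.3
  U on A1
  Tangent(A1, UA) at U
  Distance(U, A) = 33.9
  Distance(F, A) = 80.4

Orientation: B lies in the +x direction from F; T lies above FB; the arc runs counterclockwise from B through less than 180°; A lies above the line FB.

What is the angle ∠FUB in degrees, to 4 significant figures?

28.86°

F is at the origin; FB is horizontal with |FB| = 48.0 and B on the +x side, so B = (48.00, 0.000). Since A1 is tangent to FB there, TB ⟂ FB, so T = B + (0, 12.3) = (48.00, 12.30). Since TU ⟂ UA (tangency), |TA| = √(12.3² + 33.9²) = 36.06 regardless of where U sits on A1. So A lies on both circle(F, 80.4) and circle(T, 36.06); the above-FB intersection is A = (68.63, 41.88). U is the foot of the tangent from A: U = (59.88, 9.125).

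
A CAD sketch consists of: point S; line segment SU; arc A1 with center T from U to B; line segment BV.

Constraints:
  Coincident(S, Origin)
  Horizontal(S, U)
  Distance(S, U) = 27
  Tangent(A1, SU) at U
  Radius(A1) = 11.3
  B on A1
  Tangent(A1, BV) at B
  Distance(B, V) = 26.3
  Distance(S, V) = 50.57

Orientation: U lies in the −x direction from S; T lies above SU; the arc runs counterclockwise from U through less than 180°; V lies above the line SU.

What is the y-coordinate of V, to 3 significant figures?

39.6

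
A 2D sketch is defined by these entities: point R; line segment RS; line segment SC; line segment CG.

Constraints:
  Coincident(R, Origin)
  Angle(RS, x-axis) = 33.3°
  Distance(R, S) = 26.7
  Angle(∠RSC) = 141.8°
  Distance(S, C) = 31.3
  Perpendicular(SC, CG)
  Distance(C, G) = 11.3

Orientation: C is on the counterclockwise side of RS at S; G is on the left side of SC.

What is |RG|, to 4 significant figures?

52.54

R is at the origin; RS runs at 33.3° with length 26.7, so S = 26.7·(cos 33.3°, sin 33.3°) = (22.32, 14.66). ∠RSC = 141.8°, so SC runs at 33.3° + (180° − 141.8°) = 71.50° from the x-axis; with |SC| = 31.3, C = S + 31.3·(cos 71.50°, sin 71.50°) = (32.25, 44.34). SC is perpendicular to CG; with |CG| = 11.3 on the left of SC, G = C + 11.3·(-0.9483, 0.3173) = (21.53, 47.93). Then |RG| = |G − R| = 52.54.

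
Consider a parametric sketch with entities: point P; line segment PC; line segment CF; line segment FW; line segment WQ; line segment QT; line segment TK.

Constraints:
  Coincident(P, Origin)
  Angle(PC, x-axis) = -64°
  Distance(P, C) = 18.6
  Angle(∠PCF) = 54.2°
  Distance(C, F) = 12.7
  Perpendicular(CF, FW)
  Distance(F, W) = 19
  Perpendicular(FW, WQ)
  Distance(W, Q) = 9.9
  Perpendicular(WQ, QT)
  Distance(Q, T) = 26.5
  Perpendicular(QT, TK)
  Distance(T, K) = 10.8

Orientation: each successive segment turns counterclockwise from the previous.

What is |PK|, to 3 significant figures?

22.7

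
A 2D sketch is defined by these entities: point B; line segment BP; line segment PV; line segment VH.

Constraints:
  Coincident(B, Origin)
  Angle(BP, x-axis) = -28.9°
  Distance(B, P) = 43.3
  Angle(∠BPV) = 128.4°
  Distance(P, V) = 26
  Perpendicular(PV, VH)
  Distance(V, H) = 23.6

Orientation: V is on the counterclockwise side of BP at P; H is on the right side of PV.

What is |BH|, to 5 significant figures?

78.154

∠BPV = 128.4°, so PV runs at -28.9° + (180° − 128.4°) = 22.700° from the x-axis; with |PV| = 26.0, V = P + 26.0·(cos 22.700°, sin 22.700°) = (61.894, -10.893). PV is perpendicular to VH; with |VH| = 23.6 on the right of PV, H = V + 23.6·(0.38591, -0.92254) = (71.001, -32.664). Then |BH| = |H − B| = 78.154.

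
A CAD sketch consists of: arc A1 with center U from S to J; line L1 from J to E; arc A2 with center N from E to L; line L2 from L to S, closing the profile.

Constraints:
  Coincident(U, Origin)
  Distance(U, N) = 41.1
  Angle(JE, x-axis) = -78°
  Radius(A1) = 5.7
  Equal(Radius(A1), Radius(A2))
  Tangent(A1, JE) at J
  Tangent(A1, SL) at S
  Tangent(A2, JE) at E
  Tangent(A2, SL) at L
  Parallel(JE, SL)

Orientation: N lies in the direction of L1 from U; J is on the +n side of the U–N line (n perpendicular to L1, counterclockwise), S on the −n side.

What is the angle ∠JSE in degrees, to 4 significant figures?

74.50°

Tangency of A1 to both parallel lines with radius 5.7 puts J and S at U ± 5.7·n: J = (5.575, 1.185), S = (-5.575, -1.185). Equal radii place E and L the same way about N: E = N + 5.7·n = (14.12, -39.02), L = N − 5.7·n = (2.970, -41.39). Then cos ∠JSE = SJ·SE / (|SJ||SE|), giving 74.50°.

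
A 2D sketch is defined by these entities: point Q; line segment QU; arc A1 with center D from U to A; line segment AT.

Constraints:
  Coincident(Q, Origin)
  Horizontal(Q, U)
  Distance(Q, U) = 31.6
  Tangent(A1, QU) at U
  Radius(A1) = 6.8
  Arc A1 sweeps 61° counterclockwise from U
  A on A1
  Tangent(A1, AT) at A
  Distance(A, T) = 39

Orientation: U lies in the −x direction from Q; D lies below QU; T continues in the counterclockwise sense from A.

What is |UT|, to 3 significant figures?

45.1

Q is at the origin; QU is horizontal with |QU| = 31.6 and U on the −x side, so U = (-31.6, 0.00). A1 meets QU tangentially, so DU is at right angles to QU, so D = U + (0, -6.8) = (-31.6, -6.80). On A1, U sits at bearing 90° from D; a 61° counterclockwise sweep puts A at bearing 151°, so A = D + 6.8·(cos 151°, sin 151°) = (-37.5, -3.50). Tangency of A1 to AT means the radius DA is perpendicular to AT, so AT runs along (−sin 151°, cos 151°); with |AT| = 39.0, T = (-56.5, -37.6). Then |UT| = |T − U| = 45.1.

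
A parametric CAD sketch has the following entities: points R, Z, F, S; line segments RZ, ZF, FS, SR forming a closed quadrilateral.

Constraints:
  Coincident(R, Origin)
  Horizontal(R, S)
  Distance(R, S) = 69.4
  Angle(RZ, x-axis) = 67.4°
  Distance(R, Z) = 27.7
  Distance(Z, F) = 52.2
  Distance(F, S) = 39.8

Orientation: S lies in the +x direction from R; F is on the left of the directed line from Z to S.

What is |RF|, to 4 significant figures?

72.45

Checks: |ZF| = 52.20 ✓; |FS| = 39.80 ✓.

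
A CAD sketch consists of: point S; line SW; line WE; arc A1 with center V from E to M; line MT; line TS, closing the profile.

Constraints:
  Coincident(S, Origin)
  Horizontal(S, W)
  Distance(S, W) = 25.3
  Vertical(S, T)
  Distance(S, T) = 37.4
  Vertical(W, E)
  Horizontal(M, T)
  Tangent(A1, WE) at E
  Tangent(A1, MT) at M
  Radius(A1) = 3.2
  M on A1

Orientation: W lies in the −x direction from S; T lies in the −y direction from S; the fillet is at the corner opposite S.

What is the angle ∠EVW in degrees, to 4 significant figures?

84.65°

The virtual corner opposite S is at (-25.30, -37.40). The tangent condition forces VE to be normal to WE and A1 meets MT tangentially, so VM is at right angles to MT, with radius 3.2, so the center V sits 3.2 in from both sides at V = (-22.10, -34.20). That places the tangent points at E = (-25.30, -34.20) on WE and M = (-22.10, -37.40) on MT. Then cos ∠EVW = VE·VW / (|VE||VW|), giving 84.65°.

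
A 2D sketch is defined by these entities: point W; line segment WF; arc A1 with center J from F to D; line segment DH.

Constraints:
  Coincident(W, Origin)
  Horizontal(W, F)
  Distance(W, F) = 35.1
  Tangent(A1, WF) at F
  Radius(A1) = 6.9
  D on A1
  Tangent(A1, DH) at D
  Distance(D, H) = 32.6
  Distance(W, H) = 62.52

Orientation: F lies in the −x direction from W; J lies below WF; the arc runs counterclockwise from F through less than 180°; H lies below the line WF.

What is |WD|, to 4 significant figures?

42.01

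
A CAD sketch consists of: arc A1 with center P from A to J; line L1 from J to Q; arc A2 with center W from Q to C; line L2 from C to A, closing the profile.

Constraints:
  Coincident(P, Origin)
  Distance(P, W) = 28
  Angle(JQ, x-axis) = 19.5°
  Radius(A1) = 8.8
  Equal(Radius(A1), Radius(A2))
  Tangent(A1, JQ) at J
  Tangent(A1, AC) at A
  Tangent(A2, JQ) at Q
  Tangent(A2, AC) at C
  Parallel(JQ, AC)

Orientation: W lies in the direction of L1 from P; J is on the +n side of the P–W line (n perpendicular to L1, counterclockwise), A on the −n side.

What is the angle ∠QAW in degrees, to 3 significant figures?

14.7°

The slot axis is L1's direction at 19.5°, so u = (cos 19.5°, sin 19.5°) = (0.943, 0.334) and n = (−sin 19.5°, cos 19.5°) = (-0.334, 0.943). P is at the origin and W lies 28.0 along u from P, so W = 28.0·u = (26.4, 9.35). Tangency of A1 to both parallel lines with radius 8.8 puts J and A at P ± 8.8·n: J = (-2.94, 8.30), A = (2.94, -8.30). Equal radii place Q and C the same way about W: Q = W + 8.8·n = (23.5, 17.6), C = W − 8.8·n = (29.3, 1.05). Then cos ∠QAW = AQ·AW / (|AQ||AW|), giving 14.7°.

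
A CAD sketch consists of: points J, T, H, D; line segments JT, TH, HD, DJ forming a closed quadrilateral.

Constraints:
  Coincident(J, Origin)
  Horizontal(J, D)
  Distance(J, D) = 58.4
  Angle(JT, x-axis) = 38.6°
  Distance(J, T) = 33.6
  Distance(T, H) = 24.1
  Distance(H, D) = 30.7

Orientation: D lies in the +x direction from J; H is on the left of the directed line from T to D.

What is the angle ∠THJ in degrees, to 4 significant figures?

10.86°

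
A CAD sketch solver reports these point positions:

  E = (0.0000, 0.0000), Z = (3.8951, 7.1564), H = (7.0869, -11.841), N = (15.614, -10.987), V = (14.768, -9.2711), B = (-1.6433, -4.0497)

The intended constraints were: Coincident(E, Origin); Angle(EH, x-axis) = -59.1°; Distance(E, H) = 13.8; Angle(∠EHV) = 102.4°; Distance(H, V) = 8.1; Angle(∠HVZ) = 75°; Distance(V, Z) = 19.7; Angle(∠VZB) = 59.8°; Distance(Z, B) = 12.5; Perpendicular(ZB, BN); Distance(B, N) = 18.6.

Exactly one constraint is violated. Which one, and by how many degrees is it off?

Perpendicular(ZB, BN) — off by 4.40°.

E = (0.00, 0.00) ✓; EH at -59.10° ✓; |EH| = 13.80 ✓; ∠EHV = 102.4° ✓; |HV| = 8.100 ✓; ∠HVZ = 75.00° ✓; |VZ| = 19.70 ✓; ∠VZB = 59.80° ✓; |ZB| = 12.50 ✓; ∠(ZB, BN) = 94.40° ✗; |BN| = 18.60 ✓.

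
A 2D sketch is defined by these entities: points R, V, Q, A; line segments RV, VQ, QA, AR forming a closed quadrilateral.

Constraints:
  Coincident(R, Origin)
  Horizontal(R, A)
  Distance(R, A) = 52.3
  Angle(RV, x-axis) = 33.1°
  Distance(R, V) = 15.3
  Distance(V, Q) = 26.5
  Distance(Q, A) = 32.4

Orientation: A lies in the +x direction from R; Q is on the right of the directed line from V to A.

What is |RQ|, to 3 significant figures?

28.6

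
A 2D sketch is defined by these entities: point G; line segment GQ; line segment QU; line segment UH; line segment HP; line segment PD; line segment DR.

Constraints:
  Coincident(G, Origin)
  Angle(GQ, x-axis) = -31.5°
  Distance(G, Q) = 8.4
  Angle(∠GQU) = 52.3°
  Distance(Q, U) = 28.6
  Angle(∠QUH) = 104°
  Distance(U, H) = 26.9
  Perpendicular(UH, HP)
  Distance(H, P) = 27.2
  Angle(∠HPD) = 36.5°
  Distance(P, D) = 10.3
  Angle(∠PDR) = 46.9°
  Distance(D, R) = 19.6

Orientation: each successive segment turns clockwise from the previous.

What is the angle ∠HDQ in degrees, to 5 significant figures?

125.63°

G is at the origin; GQ runs at -31.5° with length 8.4, so Q = (7.1622, -4.3890). ∠GQU = 52.3° gives QU at -159.20° from the x-axis; with |QU| = 28.6, U = (-19.574, -14.545). ∠QUH = 104.0° gives UH at 124.80° from the x-axis; with |UH| = 26.9, H = (-34.926, 7.5439). The perpendicularity gives HP at right angles to UH, so HP runs at 34.800°; with |HP| = 27.2, P = (-12.591, 23.067). ∠HPD = 36.5° gives PD at -108.70° from the x-axis; with |PD| = 10.3, D = (-15.893, 13.311). Then cos ∠HDQ = DH·DQ / (|DH||DQ|), giving 125.63°.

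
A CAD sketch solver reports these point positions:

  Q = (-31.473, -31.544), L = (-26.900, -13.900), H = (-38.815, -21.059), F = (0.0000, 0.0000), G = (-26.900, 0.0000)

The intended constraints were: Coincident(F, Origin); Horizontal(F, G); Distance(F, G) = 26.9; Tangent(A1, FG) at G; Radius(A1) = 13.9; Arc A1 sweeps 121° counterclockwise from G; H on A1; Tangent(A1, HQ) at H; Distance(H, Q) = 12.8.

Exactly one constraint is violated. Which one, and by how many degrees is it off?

Tangent(A1, HQ) at H — off by 4.00°.

F = (0.00, 0.00) ✓; F.y = 0.00, G.y = 0.00 ✓; |FG| = 26.90 ✓; ∠(LG, GF) = 90.00° ✓; |LG| = 13.90 ✓; bearing(L→H) − bearing(L→G) = 121.0° ✓; |LH| = 13.90 ✓; ∠(LH, HQ) = 86.00° ✗; |HQ| = 12.80 ✓.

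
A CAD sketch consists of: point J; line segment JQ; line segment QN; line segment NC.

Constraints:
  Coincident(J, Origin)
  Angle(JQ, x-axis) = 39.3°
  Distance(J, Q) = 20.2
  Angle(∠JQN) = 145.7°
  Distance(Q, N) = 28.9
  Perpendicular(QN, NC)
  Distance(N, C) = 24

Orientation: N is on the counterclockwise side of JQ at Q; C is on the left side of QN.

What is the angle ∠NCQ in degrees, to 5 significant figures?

50.292°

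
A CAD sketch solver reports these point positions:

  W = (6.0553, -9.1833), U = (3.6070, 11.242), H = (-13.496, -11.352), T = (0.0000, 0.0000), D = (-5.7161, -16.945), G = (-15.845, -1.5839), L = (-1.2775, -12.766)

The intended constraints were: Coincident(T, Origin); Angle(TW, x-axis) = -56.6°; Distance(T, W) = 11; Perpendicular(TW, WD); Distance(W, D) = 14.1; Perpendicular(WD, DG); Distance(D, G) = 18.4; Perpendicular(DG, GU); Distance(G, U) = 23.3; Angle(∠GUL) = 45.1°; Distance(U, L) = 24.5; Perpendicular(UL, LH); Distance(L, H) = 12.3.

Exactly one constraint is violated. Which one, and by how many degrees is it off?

Perpendicular(UL, LH) — off by 4.90°.

T = (0.00, 0.00) ✓; TW at -56.60° ✓; |TW| = 11.00 ✓; ∠(TW, WD) = 90.00° ✓; |WD| = 14.10 ✓; ∠(WD, DG) = 90.00° ✓; |DG| = 18.40 ✓; ∠(DG, GU) = 90.00° ✓; |GU| = 23.30 ✓; ∠GUL = 45.10° ✓; |UL| = 24.50 ✓; ∠(UL, LH) = 85.10° ✗; |LH| = 12.30 ✓.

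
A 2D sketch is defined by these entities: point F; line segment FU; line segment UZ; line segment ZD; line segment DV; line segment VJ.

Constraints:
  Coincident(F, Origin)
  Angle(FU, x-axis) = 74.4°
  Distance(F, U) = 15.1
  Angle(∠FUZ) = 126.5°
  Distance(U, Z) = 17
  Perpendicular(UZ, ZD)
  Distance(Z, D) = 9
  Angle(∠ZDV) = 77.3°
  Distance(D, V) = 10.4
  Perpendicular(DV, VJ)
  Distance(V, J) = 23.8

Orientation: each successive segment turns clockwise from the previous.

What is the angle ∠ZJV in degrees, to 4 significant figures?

29.28°

F is at the origin; FU runs at 74.4° with length 15.1, so U = (4.061, 14.54). ∠FUZ = 126.5° gives UZ at 20.90° from the x-axis; with |UZ| = 17.0, Z = (19.94, 20.61). UZ ⟂ ZD, so ZD runs at -69.10°; with |ZD| = 9.0, D = (23.15, 12.20). ∠ZDV = 77.3° gives DV at -171.8° from the x-axis; with |DV| = 10.4, V = (12.86, 10.72). DV ⟂ VJ, so VJ runs at 98.20°; with |VJ| = 23.8, J = (9.465, 34.27). Then cos ∠ZJV = JZ·JV / (|JZ||JV|), giving 29.28°.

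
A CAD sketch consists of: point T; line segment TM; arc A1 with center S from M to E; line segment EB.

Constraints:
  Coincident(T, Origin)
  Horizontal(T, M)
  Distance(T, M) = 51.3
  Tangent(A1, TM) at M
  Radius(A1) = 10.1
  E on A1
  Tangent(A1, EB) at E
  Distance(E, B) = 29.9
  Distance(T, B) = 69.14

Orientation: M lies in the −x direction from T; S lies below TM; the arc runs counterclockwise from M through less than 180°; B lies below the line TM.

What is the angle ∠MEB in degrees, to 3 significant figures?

129°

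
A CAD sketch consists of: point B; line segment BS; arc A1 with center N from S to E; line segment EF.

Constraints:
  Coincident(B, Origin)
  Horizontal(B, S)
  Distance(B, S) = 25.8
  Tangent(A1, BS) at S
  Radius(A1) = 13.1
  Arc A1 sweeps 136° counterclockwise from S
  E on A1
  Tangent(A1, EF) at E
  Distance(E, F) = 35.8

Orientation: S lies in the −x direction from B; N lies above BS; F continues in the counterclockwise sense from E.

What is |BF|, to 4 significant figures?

63.63

B is at the origin; B and S share the same y with |BS| = 25.8 and S on the −x side, so S = (-25.80, 0.000). The tangent condition forces NS to be normal to BS, so N = S + (0, 13.1) = (-25.80, 13.10). On A1, S sits at bearing -90° from N; a 136° counterclockwise sweep puts E at bearing 46°, so E = N + 13.1·(cos 46°, sin 46°) = (-16.70, 22.52). Tangency of A1 to EF means the radius NE is perpendicular to EF, so EF runs along (−sin 46°, cos 46°); with |EF| = 35.8, F = (-42.45, 47.39). Then |BF| = |F − B| = 63.63.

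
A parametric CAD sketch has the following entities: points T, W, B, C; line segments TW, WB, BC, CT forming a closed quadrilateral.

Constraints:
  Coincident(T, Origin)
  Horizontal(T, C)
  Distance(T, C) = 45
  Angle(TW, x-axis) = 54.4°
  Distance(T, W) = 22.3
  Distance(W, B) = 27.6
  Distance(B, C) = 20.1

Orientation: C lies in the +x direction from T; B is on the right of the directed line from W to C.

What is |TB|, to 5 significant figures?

26.644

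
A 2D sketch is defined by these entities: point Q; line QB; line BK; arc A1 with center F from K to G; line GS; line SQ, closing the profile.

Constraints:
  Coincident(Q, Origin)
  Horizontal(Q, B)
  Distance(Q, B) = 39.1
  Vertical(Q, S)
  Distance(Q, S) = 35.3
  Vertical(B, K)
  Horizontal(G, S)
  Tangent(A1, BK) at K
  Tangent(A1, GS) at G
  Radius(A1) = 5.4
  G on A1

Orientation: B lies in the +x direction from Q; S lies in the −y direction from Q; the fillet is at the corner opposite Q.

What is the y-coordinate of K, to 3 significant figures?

-29.9

Q is at the origin; Q and B share the same y with |QB| = 39.1 and B on the +x side, so B = (39.1, 0.00). QS is vertical with |QS| = 35.3 and S on the −y side, so S = (0.00, -35.3). The virtual corner opposite Q is at (39.1, -35.3). Tangency of A1 to BK means the radius FK is perpendicular to BK and tangency of A1 to GS means the radius FG is perpendicular to GS, with radius 5.4, so the center F sits 5.4 in from both sides at F = (33.7, -29.9). That places the tangent points at K = (39.1, -29.9) on BK and G = (33.7, -35.3) on GS. So K.y = -29.9.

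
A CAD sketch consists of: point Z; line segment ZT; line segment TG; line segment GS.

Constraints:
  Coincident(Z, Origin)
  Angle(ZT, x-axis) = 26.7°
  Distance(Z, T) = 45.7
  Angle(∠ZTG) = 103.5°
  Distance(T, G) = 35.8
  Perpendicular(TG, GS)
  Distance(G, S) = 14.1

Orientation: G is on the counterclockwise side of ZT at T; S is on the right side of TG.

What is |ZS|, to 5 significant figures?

74.739

∠ZTG = 103.5°, so TG runs at 26.7° + (180° − 103.5°) = 103.20° from the x-axis; with |TG| = 35.8, G = T + 35.8·(cos 103.20°, sin 103.20°) = (32.652, 55.388). TG ⟂ GS; with |GS| = 14.1 on the right of TG, S = G + 14.1·(0.97358, 0.22835) = (46.380, 58.608). Then |ZS| = |S − Z| = 74.739.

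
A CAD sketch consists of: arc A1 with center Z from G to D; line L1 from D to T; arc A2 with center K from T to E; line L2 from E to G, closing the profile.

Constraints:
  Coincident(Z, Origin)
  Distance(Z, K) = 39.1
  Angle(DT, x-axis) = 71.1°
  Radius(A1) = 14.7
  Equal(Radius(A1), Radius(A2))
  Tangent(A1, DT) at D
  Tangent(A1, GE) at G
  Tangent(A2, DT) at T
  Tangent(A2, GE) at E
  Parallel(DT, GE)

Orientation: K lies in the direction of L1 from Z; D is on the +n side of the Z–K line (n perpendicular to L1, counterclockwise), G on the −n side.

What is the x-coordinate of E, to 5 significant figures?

26.573

The slot axis is L1's direction at 71.1°, so u = (cos 71.1°, sin 71.1°) = (0.32392, 0.94609) and n = (−sin 71.1°, cos 71.1°) = (-0.94609, 0.32392). Z is at the origin and K lies 39.1 along u from Z, so K = 39.1·u = (12.665, 36.992). Tangency of A1 to both parallel lines with radius 14.7 puts D and G at Z ± 14.7·n: D = (-13.907, 4.7616), G = (13.907, -4.7616). Equal radii place T and E the same way about K: T = K + 14.7·n = (-1.2423, 41.754), E = K − 14.7·n = (26.573, 32.230). So E.x = 26.573.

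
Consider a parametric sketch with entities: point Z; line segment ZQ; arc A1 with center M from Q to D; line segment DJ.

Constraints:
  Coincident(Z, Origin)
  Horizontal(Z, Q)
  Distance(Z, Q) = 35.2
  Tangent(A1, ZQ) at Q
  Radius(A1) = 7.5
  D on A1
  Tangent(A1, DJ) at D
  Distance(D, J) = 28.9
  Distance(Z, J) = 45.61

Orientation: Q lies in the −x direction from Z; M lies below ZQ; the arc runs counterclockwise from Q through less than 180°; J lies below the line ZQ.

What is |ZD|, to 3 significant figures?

43.2

Z is at the origin; ZQ is horizontal with |ZQ| = 35.2 and Q on the −x side, so Q = (-35.2, 0.00). The tangent condition forces MQ to be normal to ZQ, so M = Q + (0, -7.5) = (-35.2, -7.50). Since MD ⟂ DJ (tangency), |MJ| = √(7.5² + 28.9²) = 29.9 regardless of where D sits on A1. So J lies on both circle(Z, 45.61) and circle(M, 29.9); the below-ZQ intersection is J = (-27.5, -36.4). D is the foot of the tangent from J: D = (-41.7, -11.2).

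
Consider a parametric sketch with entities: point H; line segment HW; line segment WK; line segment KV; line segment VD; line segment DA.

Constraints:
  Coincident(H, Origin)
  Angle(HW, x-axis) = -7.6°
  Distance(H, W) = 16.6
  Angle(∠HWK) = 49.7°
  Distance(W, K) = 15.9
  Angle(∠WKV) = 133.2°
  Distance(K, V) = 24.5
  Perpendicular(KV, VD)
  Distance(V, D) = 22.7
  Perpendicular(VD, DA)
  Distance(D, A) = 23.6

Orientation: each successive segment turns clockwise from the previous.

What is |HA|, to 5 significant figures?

11.334

KV is perpendicular to VD, so VD runs at 85.300°; with |VD| = 22.7, D = (-17.901, 11.776). The perpendicularity gives DA at right angles to VD, so DA runs at -4.7000°; with |DA| = 23.6, A = (5.6198, 9.8422). Then |HA| = |A − H| = 11.334.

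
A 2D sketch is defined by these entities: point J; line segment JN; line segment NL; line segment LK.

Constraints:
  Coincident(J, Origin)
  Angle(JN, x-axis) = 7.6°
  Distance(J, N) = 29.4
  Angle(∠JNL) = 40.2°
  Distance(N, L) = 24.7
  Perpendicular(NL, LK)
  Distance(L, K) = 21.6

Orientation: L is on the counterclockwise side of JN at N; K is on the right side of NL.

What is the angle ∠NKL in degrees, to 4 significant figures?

48.83°

J is at the origin; JN runs at 7.6° with length 29.4, so N = 29.4·(cos 7.6°, sin 7.6°) = (29.14, 3.888). ∠JNL = 40.2°, so NL runs at 7.6° + (180° − 40.2°) = 147.4° from the x-axis; with |NL| = 24.7, L = N + 24.7·(cos 147.4°, sin 147.4°) = (8.333, 17.20). NL is perpendicular to LK; with |LK| = 21.6 on the right of NL, K = L + 21.6·(0.5388, 0.8425) = (19.97, 35.39). Then cos ∠NKL = KN·KL / (|KN||KL|), giving 48.83°.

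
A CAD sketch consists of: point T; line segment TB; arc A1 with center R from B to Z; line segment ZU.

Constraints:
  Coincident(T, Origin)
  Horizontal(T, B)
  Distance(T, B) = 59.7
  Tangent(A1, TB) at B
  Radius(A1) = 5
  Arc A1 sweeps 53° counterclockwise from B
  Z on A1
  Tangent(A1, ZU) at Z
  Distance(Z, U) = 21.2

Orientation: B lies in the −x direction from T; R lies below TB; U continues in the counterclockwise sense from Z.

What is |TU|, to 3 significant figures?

78.8

T is at the origin; T and B share the same y with |TB| = 59.7 and B on the −x side, so B = (-59.7, 0.00). Tangency of A1 to TB means the radius RB is perpendicular to TB, so R = B + (0, -5) = (-59.7, -5.00). On A1, B sits at bearing 90° from R; a 53° counterclockwise sweep puts Z at bearing 143°, so Z = R + 5.0·(cos 143°, sin 143°) = (-63.7, -1.99). A1 meets ZU tangentially, so RZ is at right angles to ZU, so ZU runs along (−sin 143°, cos 143°); with |ZU| = 21.2, U = (-76.5, -18.9). Then |TU| = |U − T| = 78.8.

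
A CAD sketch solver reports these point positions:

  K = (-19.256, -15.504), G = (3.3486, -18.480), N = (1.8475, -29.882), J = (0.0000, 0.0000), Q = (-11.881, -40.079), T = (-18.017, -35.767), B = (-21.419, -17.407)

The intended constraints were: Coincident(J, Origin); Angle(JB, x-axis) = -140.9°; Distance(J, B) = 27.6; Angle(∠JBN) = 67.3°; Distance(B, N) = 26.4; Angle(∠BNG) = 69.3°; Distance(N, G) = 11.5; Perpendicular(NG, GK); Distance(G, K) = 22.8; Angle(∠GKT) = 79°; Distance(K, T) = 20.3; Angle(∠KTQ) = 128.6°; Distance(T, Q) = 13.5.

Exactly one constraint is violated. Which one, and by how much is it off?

Distance(T, Q) = 13.5 — off by 6.00.

J = (0.00, 0.00) ✓; JB at -140.9° ✓; |JB| = 27.60 ✓; ∠JBN = 67.30° ✓; |BN| = 26.40 ✓; ∠BNG = 69.30° ✓; |NG| = 11.50 ✓; ∠(NG, GK) = 90.00° ✓; |GK| = 22.80 ✓; ∠GKT = 79.00° ✓; |KT| = 20.30 ✓; ∠KTQ = 128.6° ✓; |TQ| = 7.500 ✗.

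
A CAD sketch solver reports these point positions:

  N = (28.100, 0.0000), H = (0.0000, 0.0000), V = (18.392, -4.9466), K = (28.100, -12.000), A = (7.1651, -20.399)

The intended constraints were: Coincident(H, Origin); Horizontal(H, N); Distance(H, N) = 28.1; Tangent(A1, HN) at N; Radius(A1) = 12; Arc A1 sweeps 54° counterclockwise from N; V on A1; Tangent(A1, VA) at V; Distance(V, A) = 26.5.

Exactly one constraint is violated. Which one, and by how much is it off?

Distance(V, A) = 26.5 — off by 7.40.

H = (0.00, 0.00) ✓; H.y = 0.00, N.y = 0.00 ✓; |HN| = 28.10 ✓; ∠(KN, NH) = 90.00° ✓; |KN| = 12.00 ✓; bearing(K→V) − bearing(K→N) = 54.00° ✓; |KV| = 12.00 ✓; ∠(KV, VA) = 90.00° ✓; |VA| = 19.10 ✗.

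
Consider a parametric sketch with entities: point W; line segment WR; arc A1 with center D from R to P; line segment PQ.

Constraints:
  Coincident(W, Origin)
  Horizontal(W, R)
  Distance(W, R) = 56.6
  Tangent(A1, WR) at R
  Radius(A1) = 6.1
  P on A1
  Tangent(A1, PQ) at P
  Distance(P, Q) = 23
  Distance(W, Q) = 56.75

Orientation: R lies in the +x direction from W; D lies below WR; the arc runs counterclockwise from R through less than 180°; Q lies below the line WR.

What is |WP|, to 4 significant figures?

50.83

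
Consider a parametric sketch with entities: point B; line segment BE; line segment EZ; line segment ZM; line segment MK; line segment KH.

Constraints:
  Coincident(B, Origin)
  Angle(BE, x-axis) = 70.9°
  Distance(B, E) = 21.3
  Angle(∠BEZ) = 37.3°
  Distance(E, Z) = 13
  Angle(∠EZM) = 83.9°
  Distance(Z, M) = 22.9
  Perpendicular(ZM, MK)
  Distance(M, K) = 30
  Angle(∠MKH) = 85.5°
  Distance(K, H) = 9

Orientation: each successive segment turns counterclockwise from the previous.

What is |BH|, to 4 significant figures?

34.62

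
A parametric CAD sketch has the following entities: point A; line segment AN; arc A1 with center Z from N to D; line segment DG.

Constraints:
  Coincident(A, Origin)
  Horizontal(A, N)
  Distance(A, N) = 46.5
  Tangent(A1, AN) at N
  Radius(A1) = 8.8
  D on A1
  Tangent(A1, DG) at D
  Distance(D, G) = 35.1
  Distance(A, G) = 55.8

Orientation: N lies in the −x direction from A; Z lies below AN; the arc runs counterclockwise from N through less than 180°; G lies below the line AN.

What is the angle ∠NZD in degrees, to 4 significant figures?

122.1°

Checks: |AN| = 46.50 ✓; |ZD| = 8.800 ✓; ∠(ZD, DG) = 90.00° ✓; |DG| = 35.10 ✓; |AG| = 55.80 ✓.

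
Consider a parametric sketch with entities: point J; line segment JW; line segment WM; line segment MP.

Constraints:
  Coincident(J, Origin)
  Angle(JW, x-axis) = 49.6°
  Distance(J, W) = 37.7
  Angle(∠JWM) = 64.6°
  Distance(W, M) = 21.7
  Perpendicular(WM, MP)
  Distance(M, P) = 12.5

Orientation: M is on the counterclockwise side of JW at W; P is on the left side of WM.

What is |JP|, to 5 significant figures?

22.254

J is at the origin; JW runs at 49.6° with length 37.7, so W = 37.7·(cos 49.6°, sin 49.6°) = (24.434, 28.710). ∠JWM = 64.6°, so WM runs at 49.6° + (180° − 64.6°) = 165.00° from the x-axis; with |WM| = 21.7, M = W + 21.7·(cos 165.00°, sin 165.00°) = (3.4735, 34.326). The perpendicularity gives MP at right angles to WM; with |MP| = 12.5 on the left of WM, P = M + 12.5·(-0.25882, -0.96593) = (0.23829, 22.252). Then |JP| = |P − J| = 22.254.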